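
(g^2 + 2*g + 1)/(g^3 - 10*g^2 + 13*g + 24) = (g + 1)/(g^2 - 11*g + 24)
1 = 1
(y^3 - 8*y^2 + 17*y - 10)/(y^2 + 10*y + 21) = (y^3 - 8*y^2 + 17*y - 10)/(y^2 + 10*y + 21)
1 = 1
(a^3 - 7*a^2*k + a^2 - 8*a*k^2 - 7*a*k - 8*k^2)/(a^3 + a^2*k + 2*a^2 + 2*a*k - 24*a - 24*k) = (a^2 - 8*a*k + a - 8*k)/(a^2 + 2*a - 24)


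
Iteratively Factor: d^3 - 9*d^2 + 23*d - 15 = (d - 5)*(d^2 - 4*d + 3) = (d - 5)*(d - 3)*(d - 1)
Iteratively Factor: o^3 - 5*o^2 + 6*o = (o - 2)*(o^2 - 3*o) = (o - 3)*(o - 2)*(o)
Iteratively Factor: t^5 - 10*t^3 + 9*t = (t)*(t^4 - 10*t^2 + 9) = t*(t - 3)*(t^3 + 3*t^2 - t - 3) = t*(t - 3)*(t + 1)*(t^2 + 2*t - 3) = t*(t - 3)*(t - 1)*(t + 1)*(t + 3)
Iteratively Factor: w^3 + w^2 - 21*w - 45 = (w + 3)*(w^2 - 2*w - 15) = (w - 5)*(w + 3)*(w + 3)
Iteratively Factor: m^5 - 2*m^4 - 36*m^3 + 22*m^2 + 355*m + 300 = (m + 1)*(m^4 - 3*m^3 - 33*m^2 + 55*m + 300) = (m - 5)*(m + 1)*(m^3 + 2*m^2 - 23*m - 60) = (m - 5)*(m + 1)*(m + 4)*(m^2 - 2*m - 15) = (m - 5)*(m + 1)*(m + 3)*(m + 4)*(m - 5)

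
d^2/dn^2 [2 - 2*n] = 0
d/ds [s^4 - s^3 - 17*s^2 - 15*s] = 4*s^3 - 3*s^2 - 34*s - 15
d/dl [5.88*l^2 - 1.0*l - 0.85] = 11.76*l - 1.0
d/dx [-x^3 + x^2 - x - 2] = -3*x^2 + 2*x - 1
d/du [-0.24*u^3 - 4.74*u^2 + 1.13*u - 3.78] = -0.72*u^2 - 9.48*u + 1.13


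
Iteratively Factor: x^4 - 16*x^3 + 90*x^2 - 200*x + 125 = (x - 5)*(x^3 - 11*x^2 + 35*x - 25) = (x - 5)^2*(x^2 - 6*x + 5) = (x - 5)^3*(x - 1)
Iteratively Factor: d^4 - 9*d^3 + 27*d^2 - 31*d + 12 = (d - 1)*(d^3 - 8*d^2 + 19*d - 12) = (d - 3)*(d - 1)*(d^2 - 5*d + 4) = (d - 3)*(d - 1)^2*(d - 4)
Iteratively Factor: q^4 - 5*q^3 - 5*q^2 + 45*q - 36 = (q - 3)*(q^3 - 2*q^2 - 11*q + 12) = (q - 4)*(q - 3)*(q^2 + 2*q - 3) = (q - 4)*(q - 3)*(q + 3)*(q - 1)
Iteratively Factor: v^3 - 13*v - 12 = (v - 4)*(v^2 + 4*v + 3) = (v - 4)*(v + 1)*(v + 3)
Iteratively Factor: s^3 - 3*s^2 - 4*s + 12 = (s - 3)*(s^2 - 4) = (s - 3)*(s - 2)*(s + 2)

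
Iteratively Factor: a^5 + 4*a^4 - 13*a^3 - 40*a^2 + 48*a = (a)*(a^4 + 4*a^3 - 13*a^2 - 40*a + 48) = a*(a + 4)*(a^3 - 13*a + 12) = a*(a + 4)^2*(a^2 - 4*a + 3) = a*(a - 3)*(a + 4)^2*(a - 1)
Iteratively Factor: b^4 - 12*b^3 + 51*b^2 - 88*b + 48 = (b - 4)*(b^3 - 8*b^2 + 19*b - 12) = (b - 4)*(b - 1)*(b^2 - 7*b + 12) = (b - 4)*(b - 3)*(b - 1)*(b - 4)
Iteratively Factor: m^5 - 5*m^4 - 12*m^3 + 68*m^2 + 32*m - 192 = (m - 4)*(m^4 - m^3 - 16*m^2 + 4*m + 48) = (m - 4)^2*(m^3 + 3*m^2 - 4*m - 12) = (m - 4)^2*(m + 2)*(m^2 + m - 6) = (m - 4)^2*(m - 2)*(m + 2)*(m + 3)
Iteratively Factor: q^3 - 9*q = (q + 3)*(q^2 - 3*q) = q*(q + 3)*(q - 3)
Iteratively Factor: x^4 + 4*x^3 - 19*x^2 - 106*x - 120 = (x + 2)*(x^3 + 2*x^2 - 23*x - 60) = (x - 5)*(x + 2)*(x^2 + 7*x + 12) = (x - 5)*(x + 2)*(x + 4)*(x + 3)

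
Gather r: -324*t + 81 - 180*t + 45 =126 - 504*t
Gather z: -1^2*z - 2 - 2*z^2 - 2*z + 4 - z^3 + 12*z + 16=-z^3 - 2*z^2 + 9*z + 18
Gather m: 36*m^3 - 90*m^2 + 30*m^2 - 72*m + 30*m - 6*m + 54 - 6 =36*m^3 - 60*m^2 - 48*m + 48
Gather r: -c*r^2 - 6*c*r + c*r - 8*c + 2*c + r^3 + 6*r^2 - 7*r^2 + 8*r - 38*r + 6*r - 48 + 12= -6*c + r^3 + r^2*(-c - 1) + r*(-5*c - 24) - 36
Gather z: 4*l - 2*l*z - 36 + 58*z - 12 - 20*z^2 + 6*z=4*l - 20*z^2 + z*(64 - 2*l) - 48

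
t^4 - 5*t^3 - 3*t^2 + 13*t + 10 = (t - 5)*(t - 2)*(t + 1)^2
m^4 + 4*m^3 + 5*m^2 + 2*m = m*(m + 1)^2*(m + 2)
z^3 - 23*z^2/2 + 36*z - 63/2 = (z - 7)*(z - 3)*(z - 3/2)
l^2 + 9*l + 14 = (l + 2)*(l + 7)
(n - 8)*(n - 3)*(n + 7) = n^3 - 4*n^2 - 53*n + 168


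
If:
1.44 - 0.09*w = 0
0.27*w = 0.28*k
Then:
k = 15.43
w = 16.00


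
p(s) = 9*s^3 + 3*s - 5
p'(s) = 27*s^2 + 3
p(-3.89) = -546.44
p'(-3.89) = 411.57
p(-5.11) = -1221.23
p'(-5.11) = 708.03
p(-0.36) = -6.50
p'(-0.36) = 6.50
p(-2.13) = -98.36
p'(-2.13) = 125.50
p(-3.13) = -290.37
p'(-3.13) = 267.52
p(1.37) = 22.25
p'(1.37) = 53.68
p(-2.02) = -85.24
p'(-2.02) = 113.17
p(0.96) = 5.84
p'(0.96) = 27.88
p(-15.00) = -30425.00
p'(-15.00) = 6078.00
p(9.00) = 6583.00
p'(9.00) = 2190.00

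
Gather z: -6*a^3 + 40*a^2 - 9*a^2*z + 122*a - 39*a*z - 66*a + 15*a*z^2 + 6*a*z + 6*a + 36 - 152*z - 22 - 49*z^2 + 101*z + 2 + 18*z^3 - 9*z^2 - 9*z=-6*a^3 + 40*a^2 + 62*a + 18*z^3 + z^2*(15*a - 58) + z*(-9*a^2 - 33*a - 60) + 16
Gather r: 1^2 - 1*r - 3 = -r - 2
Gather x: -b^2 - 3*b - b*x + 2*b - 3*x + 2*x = -b^2 - b + x*(-b - 1)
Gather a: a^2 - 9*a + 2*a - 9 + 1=a^2 - 7*a - 8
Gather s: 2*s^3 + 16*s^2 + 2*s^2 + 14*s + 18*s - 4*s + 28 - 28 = 2*s^3 + 18*s^2 + 28*s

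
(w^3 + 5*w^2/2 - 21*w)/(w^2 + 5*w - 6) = w*(2*w - 7)/(2*(w - 1))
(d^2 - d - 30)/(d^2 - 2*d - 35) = (d - 6)/(d - 7)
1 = 1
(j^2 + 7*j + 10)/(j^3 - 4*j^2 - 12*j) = (j + 5)/(j*(j - 6))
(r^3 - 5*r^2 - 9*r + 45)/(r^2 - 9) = r - 5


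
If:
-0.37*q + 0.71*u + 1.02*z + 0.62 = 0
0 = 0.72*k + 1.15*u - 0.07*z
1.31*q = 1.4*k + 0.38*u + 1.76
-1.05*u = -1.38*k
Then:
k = -0.00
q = 1.34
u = -0.00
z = -0.12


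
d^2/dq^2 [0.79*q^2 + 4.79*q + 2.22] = 1.58000000000000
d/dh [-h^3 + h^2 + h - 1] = -3*h^2 + 2*h + 1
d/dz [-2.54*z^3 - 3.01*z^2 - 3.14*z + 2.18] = -7.62*z^2 - 6.02*z - 3.14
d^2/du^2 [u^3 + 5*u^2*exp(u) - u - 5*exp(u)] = 5*u^2*exp(u) + 20*u*exp(u) + 6*u + 5*exp(u)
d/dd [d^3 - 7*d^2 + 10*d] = 3*d^2 - 14*d + 10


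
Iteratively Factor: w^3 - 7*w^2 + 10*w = (w - 5)*(w^2 - 2*w) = (w - 5)*(w - 2)*(w)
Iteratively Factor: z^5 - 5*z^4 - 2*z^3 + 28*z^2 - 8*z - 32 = (z - 2)*(z^4 - 3*z^3 - 8*z^2 + 12*z + 16) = (z - 2)*(z + 1)*(z^3 - 4*z^2 - 4*z + 16) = (z - 4)*(z - 2)*(z + 1)*(z^2 - 4) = (z - 4)*(z - 2)*(z + 1)*(z + 2)*(z - 2)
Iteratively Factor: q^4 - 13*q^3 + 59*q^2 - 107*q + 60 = (q - 3)*(q^3 - 10*q^2 + 29*q - 20) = (q - 3)*(q - 1)*(q^2 - 9*q + 20) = (q - 5)*(q - 3)*(q - 1)*(q - 4)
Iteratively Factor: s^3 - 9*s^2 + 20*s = (s)*(s^2 - 9*s + 20) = s*(s - 4)*(s - 5)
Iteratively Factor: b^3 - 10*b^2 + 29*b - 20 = (b - 5)*(b^2 - 5*b + 4) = (b - 5)*(b - 4)*(b - 1)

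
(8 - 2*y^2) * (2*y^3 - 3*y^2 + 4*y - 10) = -4*y^5 + 6*y^4 + 8*y^3 - 4*y^2 + 32*y - 80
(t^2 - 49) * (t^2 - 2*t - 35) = t^4 - 2*t^3 - 84*t^2 + 98*t + 1715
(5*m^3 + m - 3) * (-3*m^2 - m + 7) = -15*m^5 - 5*m^4 + 32*m^3 + 8*m^2 + 10*m - 21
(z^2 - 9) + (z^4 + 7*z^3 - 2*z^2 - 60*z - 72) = z^4 + 7*z^3 - z^2 - 60*z - 81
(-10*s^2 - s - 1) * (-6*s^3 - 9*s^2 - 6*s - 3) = 60*s^5 + 96*s^4 + 75*s^3 + 45*s^2 + 9*s + 3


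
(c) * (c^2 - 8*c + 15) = c^3 - 8*c^2 + 15*c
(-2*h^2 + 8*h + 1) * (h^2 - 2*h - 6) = -2*h^4 + 12*h^3 - 3*h^2 - 50*h - 6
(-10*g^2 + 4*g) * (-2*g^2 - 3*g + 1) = 20*g^4 + 22*g^3 - 22*g^2 + 4*g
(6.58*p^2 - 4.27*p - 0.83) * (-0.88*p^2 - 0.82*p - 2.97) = -5.7904*p^4 - 1.638*p^3 - 15.3108*p^2 + 13.3625*p + 2.4651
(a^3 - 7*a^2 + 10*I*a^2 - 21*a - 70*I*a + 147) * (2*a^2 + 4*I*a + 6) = 2*a^5 - 14*a^4 + 24*I*a^4 - 76*a^3 - 168*I*a^3 + 532*a^2 - 24*I*a^2 - 126*a + 168*I*a + 882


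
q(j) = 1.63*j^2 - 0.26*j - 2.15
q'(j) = 3.26*j - 0.26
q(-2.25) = 6.69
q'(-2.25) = -7.60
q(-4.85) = 37.45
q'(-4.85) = -16.07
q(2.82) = 10.08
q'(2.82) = 8.93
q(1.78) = 2.55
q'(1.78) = 5.54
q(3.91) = 21.75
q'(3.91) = 12.49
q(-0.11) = -2.10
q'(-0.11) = -0.62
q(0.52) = -1.84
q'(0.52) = 1.44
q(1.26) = 0.11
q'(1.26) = 3.85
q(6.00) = 54.97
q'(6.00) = 19.30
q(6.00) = 54.97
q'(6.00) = 19.30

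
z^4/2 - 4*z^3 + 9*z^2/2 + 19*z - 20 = (z/2 + 1)*(z - 5)*(z - 4)*(z - 1)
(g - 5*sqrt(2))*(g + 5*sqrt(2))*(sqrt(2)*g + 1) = sqrt(2)*g^3 + g^2 - 50*sqrt(2)*g - 50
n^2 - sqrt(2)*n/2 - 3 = (n - 3*sqrt(2)/2)*(n + sqrt(2))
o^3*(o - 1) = o^4 - o^3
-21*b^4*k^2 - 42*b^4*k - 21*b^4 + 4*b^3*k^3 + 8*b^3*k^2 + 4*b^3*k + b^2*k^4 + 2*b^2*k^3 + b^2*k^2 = (-3*b + k)*(7*b + k)*(b*k + b)^2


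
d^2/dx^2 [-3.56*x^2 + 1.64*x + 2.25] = -7.12000000000000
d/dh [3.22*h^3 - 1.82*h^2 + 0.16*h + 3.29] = 9.66*h^2 - 3.64*h + 0.16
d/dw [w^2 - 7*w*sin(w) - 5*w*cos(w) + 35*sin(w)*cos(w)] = 5*w*sin(w) - 7*w*cos(w) + 2*w - 7*sin(w) - 5*cos(w) + 35*cos(2*w)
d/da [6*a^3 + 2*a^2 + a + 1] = 18*a^2 + 4*a + 1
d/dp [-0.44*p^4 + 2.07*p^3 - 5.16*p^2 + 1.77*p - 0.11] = -1.76*p^3 + 6.21*p^2 - 10.32*p + 1.77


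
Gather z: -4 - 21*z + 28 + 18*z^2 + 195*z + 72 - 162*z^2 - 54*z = -144*z^2 + 120*z + 96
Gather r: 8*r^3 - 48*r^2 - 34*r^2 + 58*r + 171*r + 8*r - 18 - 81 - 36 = 8*r^3 - 82*r^2 + 237*r - 135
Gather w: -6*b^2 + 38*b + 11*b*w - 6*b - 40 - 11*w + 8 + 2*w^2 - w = -6*b^2 + 32*b + 2*w^2 + w*(11*b - 12) - 32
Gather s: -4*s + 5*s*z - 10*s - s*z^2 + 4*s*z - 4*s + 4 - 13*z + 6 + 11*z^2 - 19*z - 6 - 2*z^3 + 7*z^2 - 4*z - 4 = s*(-z^2 + 9*z - 18) - 2*z^3 + 18*z^2 - 36*z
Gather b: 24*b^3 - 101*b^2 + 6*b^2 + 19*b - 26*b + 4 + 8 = 24*b^3 - 95*b^2 - 7*b + 12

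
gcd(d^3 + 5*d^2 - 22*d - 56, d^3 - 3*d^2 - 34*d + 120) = d - 4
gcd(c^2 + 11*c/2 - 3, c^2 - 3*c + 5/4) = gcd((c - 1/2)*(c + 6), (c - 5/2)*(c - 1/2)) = c - 1/2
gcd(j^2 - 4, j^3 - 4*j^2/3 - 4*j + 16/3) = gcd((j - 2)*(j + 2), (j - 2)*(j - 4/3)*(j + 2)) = j^2 - 4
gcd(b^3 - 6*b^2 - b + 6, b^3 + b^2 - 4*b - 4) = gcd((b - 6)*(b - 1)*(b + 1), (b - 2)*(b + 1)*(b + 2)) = b + 1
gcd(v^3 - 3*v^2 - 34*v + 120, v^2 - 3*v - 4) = v - 4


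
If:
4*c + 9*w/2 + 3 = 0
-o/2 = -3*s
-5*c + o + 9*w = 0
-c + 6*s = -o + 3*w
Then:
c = -42/83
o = -48/83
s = -8/83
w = -18/83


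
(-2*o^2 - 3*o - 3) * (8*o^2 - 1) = -16*o^4 - 24*o^3 - 22*o^2 + 3*o + 3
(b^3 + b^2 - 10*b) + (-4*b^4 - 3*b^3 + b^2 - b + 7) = -4*b^4 - 2*b^3 + 2*b^2 - 11*b + 7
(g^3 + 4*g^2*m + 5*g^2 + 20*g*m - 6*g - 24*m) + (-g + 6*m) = g^3 + 4*g^2*m + 5*g^2 + 20*g*m - 7*g - 18*m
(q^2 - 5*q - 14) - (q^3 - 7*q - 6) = -q^3 + q^2 + 2*q - 8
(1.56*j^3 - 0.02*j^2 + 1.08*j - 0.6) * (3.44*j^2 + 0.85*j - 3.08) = 5.3664*j^5 + 1.2572*j^4 - 1.1066*j^3 - 1.0844*j^2 - 3.8364*j + 1.848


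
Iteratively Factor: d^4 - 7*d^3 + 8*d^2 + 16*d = (d - 4)*(d^3 - 3*d^2 - 4*d) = (d - 4)*(d + 1)*(d^2 - 4*d) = (d - 4)^2*(d + 1)*(d)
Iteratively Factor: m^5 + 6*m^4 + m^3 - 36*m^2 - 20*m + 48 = (m - 1)*(m^4 + 7*m^3 + 8*m^2 - 28*m - 48) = (m - 1)*(m + 3)*(m^3 + 4*m^2 - 4*m - 16) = (m - 1)*(m + 2)*(m + 3)*(m^2 + 2*m - 8) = (m - 2)*(m - 1)*(m + 2)*(m + 3)*(m + 4)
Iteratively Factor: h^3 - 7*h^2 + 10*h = (h - 5)*(h^2 - 2*h) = h*(h - 5)*(h - 2)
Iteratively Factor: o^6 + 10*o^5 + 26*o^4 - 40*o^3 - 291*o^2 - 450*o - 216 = (o + 3)*(o^5 + 7*o^4 + 5*o^3 - 55*o^2 - 126*o - 72) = (o + 3)^2*(o^4 + 4*o^3 - 7*o^2 - 34*o - 24) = (o + 2)*(o + 3)^2*(o^3 + 2*o^2 - 11*o - 12) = (o - 3)*(o + 2)*(o + 3)^2*(o^2 + 5*o + 4) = (o - 3)*(o + 2)*(o + 3)^2*(o + 4)*(o + 1)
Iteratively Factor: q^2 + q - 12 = (q - 3)*(q + 4)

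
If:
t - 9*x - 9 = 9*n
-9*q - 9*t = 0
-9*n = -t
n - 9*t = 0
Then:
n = 0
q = 0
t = 0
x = -1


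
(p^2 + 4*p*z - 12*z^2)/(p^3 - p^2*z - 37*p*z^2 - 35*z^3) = (-p^2 - 4*p*z + 12*z^2)/(-p^3 + p^2*z + 37*p*z^2 + 35*z^3)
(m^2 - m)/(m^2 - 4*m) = (m - 1)/(m - 4)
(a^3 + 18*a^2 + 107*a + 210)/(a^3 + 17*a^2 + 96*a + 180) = (a + 7)/(a + 6)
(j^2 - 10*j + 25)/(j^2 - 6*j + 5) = (j - 5)/(j - 1)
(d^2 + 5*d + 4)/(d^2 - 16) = (d + 1)/(d - 4)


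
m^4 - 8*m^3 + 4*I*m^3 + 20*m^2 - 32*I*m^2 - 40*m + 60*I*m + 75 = (m - 5)*(m - 3)*(m - I)*(m + 5*I)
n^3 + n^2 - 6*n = n*(n - 2)*(n + 3)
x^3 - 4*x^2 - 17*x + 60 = (x - 5)*(x - 3)*(x + 4)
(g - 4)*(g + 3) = g^2 - g - 12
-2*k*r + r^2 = r*(-2*k + r)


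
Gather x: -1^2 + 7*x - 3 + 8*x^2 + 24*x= 8*x^2 + 31*x - 4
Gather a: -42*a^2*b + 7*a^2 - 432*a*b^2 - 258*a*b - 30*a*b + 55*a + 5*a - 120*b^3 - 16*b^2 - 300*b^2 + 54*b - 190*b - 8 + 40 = a^2*(7 - 42*b) + a*(-432*b^2 - 288*b + 60) - 120*b^3 - 316*b^2 - 136*b + 32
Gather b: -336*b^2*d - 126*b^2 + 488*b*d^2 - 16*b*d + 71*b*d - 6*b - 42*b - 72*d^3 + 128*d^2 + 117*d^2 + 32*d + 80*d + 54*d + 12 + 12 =b^2*(-336*d - 126) + b*(488*d^2 + 55*d - 48) - 72*d^3 + 245*d^2 + 166*d + 24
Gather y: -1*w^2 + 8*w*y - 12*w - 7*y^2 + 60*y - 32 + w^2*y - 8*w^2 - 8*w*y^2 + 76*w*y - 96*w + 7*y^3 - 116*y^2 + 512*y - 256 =-9*w^2 - 108*w + 7*y^3 + y^2*(-8*w - 123) + y*(w^2 + 84*w + 572) - 288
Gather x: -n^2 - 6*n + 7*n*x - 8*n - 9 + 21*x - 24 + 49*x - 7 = -n^2 - 14*n + x*(7*n + 70) - 40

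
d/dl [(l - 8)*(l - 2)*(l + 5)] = 3*l^2 - 10*l - 34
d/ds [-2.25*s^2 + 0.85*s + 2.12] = 0.85 - 4.5*s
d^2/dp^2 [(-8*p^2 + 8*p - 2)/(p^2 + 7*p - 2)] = 4*(32*p^3 - 27*p^2 + 3*p - 11)/(p^6 + 21*p^5 + 141*p^4 + 259*p^3 - 282*p^2 + 84*p - 8)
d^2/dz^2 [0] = 0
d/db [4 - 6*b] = -6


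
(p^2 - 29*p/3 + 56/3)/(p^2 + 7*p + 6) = (3*p^2 - 29*p + 56)/(3*(p^2 + 7*p + 6))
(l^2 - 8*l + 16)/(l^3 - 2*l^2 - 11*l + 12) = (l - 4)/(l^2 + 2*l - 3)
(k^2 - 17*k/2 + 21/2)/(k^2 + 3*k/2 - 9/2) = (k - 7)/(k + 3)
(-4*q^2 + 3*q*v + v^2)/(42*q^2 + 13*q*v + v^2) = (-4*q^2 + 3*q*v + v^2)/(42*q^2 + 13*q*v + v^2)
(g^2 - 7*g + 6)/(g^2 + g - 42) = (g - 1)/(g + 7)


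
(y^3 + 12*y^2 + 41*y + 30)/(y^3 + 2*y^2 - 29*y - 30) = (y + 5)/(y - 5)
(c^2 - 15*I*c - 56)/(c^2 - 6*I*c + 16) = (c - 7*I)/(c + 2*I)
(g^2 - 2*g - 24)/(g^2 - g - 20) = (g - 6)/(g - 5)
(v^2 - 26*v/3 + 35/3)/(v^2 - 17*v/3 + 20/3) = (v - 7)/(v - 4)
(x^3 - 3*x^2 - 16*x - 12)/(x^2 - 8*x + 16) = (x^3 - 3*x^2 - 16*x - 12)/(x^2 - 8*x + 16)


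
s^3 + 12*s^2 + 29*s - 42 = (s - 1)*(s + 6)*(s + 7)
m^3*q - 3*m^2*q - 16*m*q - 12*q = (m - 6)*(m + 2)*(m*q + q)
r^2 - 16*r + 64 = (r - 8)^2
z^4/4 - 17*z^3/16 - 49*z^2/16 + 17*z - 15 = (z/4 + 1)*(z - 4)*(z - 3)*(z - 5/4)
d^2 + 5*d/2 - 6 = (d - 3/2)*(d + 4)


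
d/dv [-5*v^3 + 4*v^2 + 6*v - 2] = -15*v^2 + 8*v + 6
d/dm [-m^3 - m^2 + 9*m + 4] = -3*m^2 - 2*m + 9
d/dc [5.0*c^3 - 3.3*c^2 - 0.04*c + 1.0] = 15.0*c^2 - 6.6*c - 0.04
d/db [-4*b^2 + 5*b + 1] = 5 - 8*b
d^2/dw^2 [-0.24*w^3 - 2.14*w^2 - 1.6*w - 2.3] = -1.44*w - 4.28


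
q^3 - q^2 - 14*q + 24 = (q - 3)*(q - 2)*(q + 4)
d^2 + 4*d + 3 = (d + 1)*(d + 3)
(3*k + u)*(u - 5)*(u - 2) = 3*k*u^2 - 21*k*u + 30*k + u^3 - 7*u^2 + 10*u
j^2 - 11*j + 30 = (j - 6)*(j - 5)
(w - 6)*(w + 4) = w^2 - 2*w - 24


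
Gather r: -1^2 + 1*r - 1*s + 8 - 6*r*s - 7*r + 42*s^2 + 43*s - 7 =r*(-6*s - 6) + 42*s^2 + 42*s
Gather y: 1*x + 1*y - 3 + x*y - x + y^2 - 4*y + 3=y^2 + y*(x - 3)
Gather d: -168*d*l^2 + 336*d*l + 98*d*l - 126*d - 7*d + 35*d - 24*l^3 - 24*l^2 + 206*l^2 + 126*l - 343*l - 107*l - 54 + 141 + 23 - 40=d*(-168*l^2 + 434*l - 98) - 24*l^3 + 182*l^2 - 324*l + 70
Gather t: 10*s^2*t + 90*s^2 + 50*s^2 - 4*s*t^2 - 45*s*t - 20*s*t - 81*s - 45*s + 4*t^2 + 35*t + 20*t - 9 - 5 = 140*s^2 - 126*s + t^2*(4 - 4*s) + t*(10*s^2 - 65*s + 55) - 14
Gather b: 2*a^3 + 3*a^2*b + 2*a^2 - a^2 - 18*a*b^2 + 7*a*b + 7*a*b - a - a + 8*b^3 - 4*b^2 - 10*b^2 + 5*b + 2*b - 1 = 2*a^3 + a^2 - 2*a + 8*b^3 + b^2*(-18*a - 14) + b*(3*a^2 + 14*a + 7) - 1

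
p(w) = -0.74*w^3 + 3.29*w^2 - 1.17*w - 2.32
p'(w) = -2.22*w^2 + 6.58*w - 1.17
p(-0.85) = 1.51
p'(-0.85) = -8.37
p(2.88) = 3.92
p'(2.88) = -0.63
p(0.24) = -2.42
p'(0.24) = 0.28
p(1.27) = -0.02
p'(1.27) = 3.61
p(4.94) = -17.02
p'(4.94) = -22.84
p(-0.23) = -1.87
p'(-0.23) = -2.80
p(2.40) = 3.59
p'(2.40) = 1.83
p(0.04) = -2.36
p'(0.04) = -0.91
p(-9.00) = 814.16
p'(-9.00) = -240.21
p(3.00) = 3.80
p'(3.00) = -1.41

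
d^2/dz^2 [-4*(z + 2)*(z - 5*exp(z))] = 20*z*exp(z) + 80*exp(z) - 8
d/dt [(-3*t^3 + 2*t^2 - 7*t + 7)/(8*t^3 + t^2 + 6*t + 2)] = (-19*t^4 + 76*t^3 - 167*t^2 - 6*t - 56)/(64*t^6 + 16*t^5 + 97*t^4 + 44*t^3 + 40*t^2 + 24*t + 4)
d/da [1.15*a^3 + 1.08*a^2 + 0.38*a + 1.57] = 3.45*a^2 + 2.16*a + 0.38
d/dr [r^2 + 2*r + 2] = 2*r + 2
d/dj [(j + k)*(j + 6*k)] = 2*j + 7*k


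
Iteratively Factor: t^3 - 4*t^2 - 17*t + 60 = (t - 3)*(t^2 - t - 20) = (t - 5)*(t - 3)*(t + 4)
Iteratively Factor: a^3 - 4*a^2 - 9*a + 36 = (a - 3)*(a^2 - a - 12) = (a - 3)*(a + 3)*(a - 4)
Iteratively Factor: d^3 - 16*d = (d - 4)*(d^2 + 4*d) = (d - 4)*(d + 4)*(d)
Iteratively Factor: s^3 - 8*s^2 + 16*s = (s - 4)*(s^2 - 4*s) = s*(s - 4)*(s - 4)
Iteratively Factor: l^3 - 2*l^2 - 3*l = (l + 1)*(l^2 - 3*l) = (l - 3)*(l + 1)*(l)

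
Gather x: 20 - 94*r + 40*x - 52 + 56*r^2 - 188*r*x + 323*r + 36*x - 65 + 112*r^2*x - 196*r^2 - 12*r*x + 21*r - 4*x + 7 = -140*r^2 + 250*r + x*(112*r^2 - 200*r + 72) - 90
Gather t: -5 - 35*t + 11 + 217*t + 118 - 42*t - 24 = 140*t + 100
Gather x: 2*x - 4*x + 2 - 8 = -2*x - 6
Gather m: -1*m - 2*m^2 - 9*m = -2*m^2 - 10*m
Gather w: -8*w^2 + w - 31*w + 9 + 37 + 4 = -8*w^2 - 30*w + 50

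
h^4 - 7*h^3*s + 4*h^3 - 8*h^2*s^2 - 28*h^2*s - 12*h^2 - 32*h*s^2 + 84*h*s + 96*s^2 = (h - 2)*(h + 6)*(h - 8*s)*(h + s)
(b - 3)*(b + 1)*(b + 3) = b^3 + b^2 - 9*b - 9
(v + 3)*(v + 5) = v^2 + 8*v + 15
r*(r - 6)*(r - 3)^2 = r^4 - 12*r^3 + 45*r^2 - 54*r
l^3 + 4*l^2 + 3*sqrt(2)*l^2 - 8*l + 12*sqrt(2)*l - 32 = (l + 4)*(l - sqrt(2))*(l + 4*sqrt(2))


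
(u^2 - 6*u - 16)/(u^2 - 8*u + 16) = (u^2 - 6*u - 16)/(u^2 - 8*u + 16)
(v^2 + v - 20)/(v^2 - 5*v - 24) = (-v^2 - v + 20)/(-v^2 + 5*v + 24)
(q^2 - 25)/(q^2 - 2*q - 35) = (q - 5)/(q - 7)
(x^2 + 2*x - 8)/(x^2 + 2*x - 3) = (x^2 + 2*x - 8)/(x^2 + 2*x - 3)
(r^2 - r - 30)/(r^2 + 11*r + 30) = (r - 6)/(r + 6)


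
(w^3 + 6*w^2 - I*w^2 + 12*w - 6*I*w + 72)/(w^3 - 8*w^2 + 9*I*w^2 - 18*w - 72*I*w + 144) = (w^2 + w*(6 - 4*I) - 24*I)/(w^2 + w*(-8 + 6*I) - 48*I)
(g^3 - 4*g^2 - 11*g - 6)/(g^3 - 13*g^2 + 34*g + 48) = (g + 1)/(g - 8)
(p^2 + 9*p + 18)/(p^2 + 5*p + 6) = (p + 6)/(p + 2)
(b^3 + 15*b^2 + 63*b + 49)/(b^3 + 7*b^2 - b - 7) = (b + 7)/(b - 1)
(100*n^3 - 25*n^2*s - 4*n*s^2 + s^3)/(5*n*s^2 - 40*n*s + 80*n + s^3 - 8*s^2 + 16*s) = (20*n^2 - 9*n*s + s^2)/(s^2 - 8*s + 16)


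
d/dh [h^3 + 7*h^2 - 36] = h*(3*h + 14)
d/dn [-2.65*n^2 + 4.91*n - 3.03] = 4.91 - 5.3*n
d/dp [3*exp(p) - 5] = 3*exp(p)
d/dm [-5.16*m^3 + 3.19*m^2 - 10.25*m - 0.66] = -15.48*m^2 + 6.38*m - 10.25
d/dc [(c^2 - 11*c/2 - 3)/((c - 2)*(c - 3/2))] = 4*(2*c^2 + 12*c - 27)/(4*c^4 - 28*c^3 + 73*c^2 - 84*c + 36)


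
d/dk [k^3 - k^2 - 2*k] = 3*k^2 - 2*k - 2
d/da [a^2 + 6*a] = 2*a + 6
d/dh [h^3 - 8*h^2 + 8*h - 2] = 3*h^2 - 16*h + 8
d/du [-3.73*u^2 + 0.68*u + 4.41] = 0.68 - 7.46*u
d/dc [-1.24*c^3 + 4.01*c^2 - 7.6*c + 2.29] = -3.72*c^2 + 8.02*c - 7.6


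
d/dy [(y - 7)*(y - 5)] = 2*y - 12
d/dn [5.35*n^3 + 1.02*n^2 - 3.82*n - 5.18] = 16.05*n^2 + 2.04*n - 3.82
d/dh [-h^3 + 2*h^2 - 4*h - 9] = -3*h^2 + 4*h - 4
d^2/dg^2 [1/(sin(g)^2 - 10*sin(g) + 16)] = 2*(-2*sin(g)^4 + 15*sin(g)^3 - 15*sin(g)^2 - 110*sin(g) + 84)/(sin(g)^2 - 10*sin(g) + 16)^3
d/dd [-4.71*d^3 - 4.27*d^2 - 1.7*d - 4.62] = -14.13*d^2 - 8.54*d - 1.7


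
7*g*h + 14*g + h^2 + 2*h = (7*g + h)*(h + 2)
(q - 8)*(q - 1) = q^2 - 9*q + 8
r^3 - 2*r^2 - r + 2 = (r - 2)*(r - 1)*(r + 1)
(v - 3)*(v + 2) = v^2 - v - 6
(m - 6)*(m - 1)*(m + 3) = m^3 - 4*m^2 - 15*m + 18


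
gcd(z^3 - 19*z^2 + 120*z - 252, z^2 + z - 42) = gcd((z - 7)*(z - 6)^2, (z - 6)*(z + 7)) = z - 6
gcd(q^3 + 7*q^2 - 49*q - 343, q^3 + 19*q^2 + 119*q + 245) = q^2 + 14*q + 49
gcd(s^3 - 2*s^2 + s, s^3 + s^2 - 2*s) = s^2 - s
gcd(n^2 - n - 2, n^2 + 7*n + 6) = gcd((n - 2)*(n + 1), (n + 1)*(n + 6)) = n + 1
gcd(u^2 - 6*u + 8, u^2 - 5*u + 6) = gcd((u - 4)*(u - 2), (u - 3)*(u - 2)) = u - 2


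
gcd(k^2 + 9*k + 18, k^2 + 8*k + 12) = k + 6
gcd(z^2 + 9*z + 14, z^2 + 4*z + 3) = 1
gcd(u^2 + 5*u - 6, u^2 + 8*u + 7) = 1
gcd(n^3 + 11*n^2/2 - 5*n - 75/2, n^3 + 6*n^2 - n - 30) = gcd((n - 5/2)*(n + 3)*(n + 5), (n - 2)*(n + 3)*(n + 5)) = n^2 + 8*n + 15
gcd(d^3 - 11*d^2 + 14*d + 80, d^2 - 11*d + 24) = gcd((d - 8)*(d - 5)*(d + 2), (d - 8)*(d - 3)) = d - 8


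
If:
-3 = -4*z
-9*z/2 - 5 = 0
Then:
No Solution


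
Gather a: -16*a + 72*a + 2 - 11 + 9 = 56*a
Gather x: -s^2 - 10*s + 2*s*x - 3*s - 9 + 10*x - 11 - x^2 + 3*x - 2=-s^2 - 13*s - x^2 + x*(2*s + 13) - 22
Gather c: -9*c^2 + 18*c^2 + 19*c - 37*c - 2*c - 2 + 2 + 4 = 9*c^2 - 20*c + 4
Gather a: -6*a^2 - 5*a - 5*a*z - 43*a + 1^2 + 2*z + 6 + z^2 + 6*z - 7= -6*a^2 + a*(-5*z - 48) + z^2 + 8*z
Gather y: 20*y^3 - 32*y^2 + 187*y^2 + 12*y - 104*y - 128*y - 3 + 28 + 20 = 20*y^3 + 155*y^2 - 220*y + 45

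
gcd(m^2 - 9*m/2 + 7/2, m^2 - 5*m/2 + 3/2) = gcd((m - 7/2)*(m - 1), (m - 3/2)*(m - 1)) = m - 1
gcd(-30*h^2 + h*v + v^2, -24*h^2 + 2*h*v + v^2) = 6*h + v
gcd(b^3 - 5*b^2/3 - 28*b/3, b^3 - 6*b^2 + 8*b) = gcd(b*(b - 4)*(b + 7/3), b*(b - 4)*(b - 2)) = b^2 - 4*b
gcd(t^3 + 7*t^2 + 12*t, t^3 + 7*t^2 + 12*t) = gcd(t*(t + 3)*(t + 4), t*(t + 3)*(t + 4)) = t^3 + 7*t^2 + 12*t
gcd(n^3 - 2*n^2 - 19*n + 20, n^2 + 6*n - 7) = n - 1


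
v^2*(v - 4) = v^3 - 4*v^2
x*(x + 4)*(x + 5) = x^3 + 9*x^2 + 20*x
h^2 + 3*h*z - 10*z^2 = (h - 2*z)*(h + 5*z)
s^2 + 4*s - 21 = (s - 3)*(s + 7)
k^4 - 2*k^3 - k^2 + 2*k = k*(k - 2)*(k - 1)*(k + 1)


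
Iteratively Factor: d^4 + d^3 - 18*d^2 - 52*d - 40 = (d - 5)*(d^3 + 6*d^2 + 12*d + 8) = (d - 5)*(d + 2)*(d^2 + 4*d + 4) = (d - 5)*(d + 2)^2*(d + 2)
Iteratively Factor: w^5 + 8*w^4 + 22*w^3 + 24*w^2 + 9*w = (w + 1)*(w^4 + 7*w^3 + 15*w^2 + 9*w) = w*(w + 1)*(w^3 + 7*w^2 + 15*w + 9) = w*(w + 1)*(w + 3)*(w^2 + 4*w + 3) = w*(w + 1)^2*(w + 3)*(w + 3)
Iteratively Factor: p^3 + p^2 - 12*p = (p)*(p^2 + p - 12) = p*(p + 4)*(p - 3)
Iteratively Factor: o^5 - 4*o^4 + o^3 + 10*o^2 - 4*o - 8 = (o + 1)*(o^4 - 5*o^3 + 6*o^2 + 4*o - 8) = (o - 2)*(o + 1)*(o^3 - 3*o^2 + 4) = (o - 2)*(o + 1)^2*(o^2 - 4*o + 4) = (o - 2)^2*(o + 1)^2*(o - 2)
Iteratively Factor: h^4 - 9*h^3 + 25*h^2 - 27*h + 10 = (h - 2)*(h^3 - 7*h^2 + 11*h - 5) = (h - 2)*(h - 1)*(h^2 - 6*h + 5) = (h - 2)*(h - 1)^2*(h - 5)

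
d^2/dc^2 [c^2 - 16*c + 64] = 2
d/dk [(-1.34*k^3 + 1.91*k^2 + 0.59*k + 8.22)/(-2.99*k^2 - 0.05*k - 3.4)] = (4.0066*k^4 + 0.134*k^3 + 15.3366*k^2 + 36.1676*k - 1.595)/(8.9401*k^4 + 0.299*k^3 + 20.3345*k^2 + 0.34*k + 11.56)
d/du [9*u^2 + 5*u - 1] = 18*u + 5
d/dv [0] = 0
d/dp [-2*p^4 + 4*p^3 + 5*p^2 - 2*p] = -8*p^3 + 12*p^2 + 10*p - 2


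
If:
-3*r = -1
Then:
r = 1/3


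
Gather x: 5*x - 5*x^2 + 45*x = -5*x^2 + 50*x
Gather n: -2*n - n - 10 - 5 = -3*n - 15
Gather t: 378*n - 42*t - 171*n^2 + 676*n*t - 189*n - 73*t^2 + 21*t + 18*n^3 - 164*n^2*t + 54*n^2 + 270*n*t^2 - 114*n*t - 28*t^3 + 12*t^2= 18*n^3 - 117*n^2 + 189*n - 28*t^3 + t^2*(270*n - 61) + t*(-164*n^2 + 562*n - 21)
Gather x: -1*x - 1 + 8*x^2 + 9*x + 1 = 8*x^2 + 8*x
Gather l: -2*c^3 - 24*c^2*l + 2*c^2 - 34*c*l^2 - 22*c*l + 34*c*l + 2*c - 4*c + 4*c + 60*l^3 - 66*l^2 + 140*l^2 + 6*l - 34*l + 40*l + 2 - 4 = -2*c^3 + 2*c^2 + 2*c + 60*l^3 + l^2*(74 - 34*c) + l*(-24*c^2 + 12*c + 12) - 2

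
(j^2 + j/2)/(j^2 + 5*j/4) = 2*(2*j + 1)/(4*j + 5)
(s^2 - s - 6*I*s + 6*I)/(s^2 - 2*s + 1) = (s - 6*I)/(s - 1)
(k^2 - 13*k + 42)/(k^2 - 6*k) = (k - 7)/k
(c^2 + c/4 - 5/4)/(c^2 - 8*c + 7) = (c + 5/4)/(c - 7)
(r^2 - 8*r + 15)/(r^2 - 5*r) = (r - 3)/r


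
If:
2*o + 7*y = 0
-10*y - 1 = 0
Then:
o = 7/20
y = -1/10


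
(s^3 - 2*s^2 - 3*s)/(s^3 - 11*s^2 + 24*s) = (s + 1)/(s - 8)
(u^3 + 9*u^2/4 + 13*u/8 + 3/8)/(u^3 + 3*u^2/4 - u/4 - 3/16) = 2*(u + 1)/(2*u - 1)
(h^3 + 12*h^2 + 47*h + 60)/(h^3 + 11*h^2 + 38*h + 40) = (h + 3)/(h + 2)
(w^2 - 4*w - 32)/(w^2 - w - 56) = (w + 4)/(w + 7)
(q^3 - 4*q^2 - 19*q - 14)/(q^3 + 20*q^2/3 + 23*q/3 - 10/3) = 3*(q^2 - 6*q - 7)/(3*q^2 + 14*q - 5)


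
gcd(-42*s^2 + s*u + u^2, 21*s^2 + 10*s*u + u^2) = 7*s + u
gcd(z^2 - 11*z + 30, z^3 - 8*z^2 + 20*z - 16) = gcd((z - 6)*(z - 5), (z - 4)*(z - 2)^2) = 1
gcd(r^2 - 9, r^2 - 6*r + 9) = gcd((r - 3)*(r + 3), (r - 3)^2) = r - 3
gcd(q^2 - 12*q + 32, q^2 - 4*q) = q - 4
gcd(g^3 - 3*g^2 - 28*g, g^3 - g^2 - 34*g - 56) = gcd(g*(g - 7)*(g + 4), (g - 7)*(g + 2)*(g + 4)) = g^2 - 3*g - 28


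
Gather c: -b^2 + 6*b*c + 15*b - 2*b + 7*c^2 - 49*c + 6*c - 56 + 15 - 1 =-b^2 + 13*b + 7*c^2 + c*(6*b - 43) - 42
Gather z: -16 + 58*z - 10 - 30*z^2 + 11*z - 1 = -30*z^2 + 69*z - 27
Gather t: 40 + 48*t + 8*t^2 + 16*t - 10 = 8*t^2 + 64*t + 30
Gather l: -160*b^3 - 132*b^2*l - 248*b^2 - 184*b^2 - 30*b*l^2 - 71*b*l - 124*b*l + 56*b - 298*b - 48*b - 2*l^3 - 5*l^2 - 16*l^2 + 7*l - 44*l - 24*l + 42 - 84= -160*b^3 - 432*b^2 - 290*b - 2*l^3 + l^2*(-30*b - 21) + l*(-132*b^2 - 195*b - 61) - 42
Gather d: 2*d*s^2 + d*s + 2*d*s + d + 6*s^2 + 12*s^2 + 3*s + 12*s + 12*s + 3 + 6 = d*(2*s^2 + 3*s + 1) + 18*s^2 + 27*s + 9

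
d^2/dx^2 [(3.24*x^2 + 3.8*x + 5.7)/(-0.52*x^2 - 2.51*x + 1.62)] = (-1.77635683940025e-15*x^4 + 6.40265599999999*x^3 - 25.623936*x^2 - 63.84456*x - 129.333732)/(0.140608*x^6 + 2.036112*x^5 + 8.514012*x^4 + 3.126707*x^3 - 26.524422*x^2 + 19.761732*x - 4.251528)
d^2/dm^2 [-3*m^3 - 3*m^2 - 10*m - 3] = -18*m - 6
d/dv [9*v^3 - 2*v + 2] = 27*v^2 - 2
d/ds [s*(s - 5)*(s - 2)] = 3*s^2 - 14*s + 10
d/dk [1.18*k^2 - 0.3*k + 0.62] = 2.36*k - 0.3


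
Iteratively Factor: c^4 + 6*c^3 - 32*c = (c + 4)*(c^3 + 2*c^2 - 8*c) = (c + 4)^2*(c^2 - 2*c) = c*(c + 4)^2*(c - 2)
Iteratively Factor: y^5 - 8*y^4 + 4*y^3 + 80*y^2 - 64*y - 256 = (y - 4)*(y^4 - 4*y^3 - 12*y^2 + 32*y + 64) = (y - 4)^2*(y^3 - 12*y - 16) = (y - 4)^3*(y^2 + 4*y + 4) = (y - 4)^3*(y + 2)*(y + 2)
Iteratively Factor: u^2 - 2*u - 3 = (u + 1)*(u - 3)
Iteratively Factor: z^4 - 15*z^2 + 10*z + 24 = (z + 4)*(z^3 - 4*z^2 + z + 6) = (z - 3)*(z + 4)*(z^2 - z - 2) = (z - 3)*(z - 2)*(z + 4)*(z + 1)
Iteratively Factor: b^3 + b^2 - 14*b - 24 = (b - 4)*(b^2 + 5*b + 6) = (b - 4)*(b + 3)*(b + 2)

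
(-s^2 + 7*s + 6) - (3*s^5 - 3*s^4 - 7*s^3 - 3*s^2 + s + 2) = -3*s^5 + 3*s^4 + 7*s^3 + 2*s^2 + 6*s + 4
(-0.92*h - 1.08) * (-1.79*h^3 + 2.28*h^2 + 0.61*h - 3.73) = 1.6468*h^4 - 0.1644*h^3 - 3.0236*h^2 + 2.7728*h + 4.0284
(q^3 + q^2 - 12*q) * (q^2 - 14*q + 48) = q^5 - 13*q^4 + 22*q^3 + 216*q^2 - 576*q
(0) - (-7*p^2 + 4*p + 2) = 7*p^2 - 4*p - 2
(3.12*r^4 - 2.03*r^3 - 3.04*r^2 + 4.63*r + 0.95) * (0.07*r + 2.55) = 0.2184*r^5 + 7.8139*r^4 - 5.3893*r^3 - 7.4279*r^2 + 11.873*r + 2.4225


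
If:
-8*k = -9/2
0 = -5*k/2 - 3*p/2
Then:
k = 9/16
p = -15/16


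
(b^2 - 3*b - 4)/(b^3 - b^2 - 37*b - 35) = (b - 4)/(b^2 - 2*b - 35)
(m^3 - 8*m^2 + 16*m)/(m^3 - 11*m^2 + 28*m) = (m - 4)/(m - 7)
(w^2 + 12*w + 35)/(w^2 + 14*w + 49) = (w + 5)/(w + 7)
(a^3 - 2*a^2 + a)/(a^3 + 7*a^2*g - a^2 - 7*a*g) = (a - 1)/(a + 7*g)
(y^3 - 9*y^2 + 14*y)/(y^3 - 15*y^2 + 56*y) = (y - 2)/(y - 8)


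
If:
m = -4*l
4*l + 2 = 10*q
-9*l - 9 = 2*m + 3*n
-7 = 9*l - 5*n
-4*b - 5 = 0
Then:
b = -5/4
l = -33/16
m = 33/4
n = -37/16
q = -5/8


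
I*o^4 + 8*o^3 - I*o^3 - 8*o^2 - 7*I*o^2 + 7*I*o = o*(o - 7*I)*(o - I)*(I*o - I)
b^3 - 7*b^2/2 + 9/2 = (b - 3)*(b - 3/2)*(b + 1)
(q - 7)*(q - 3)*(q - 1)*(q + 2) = q^4 - 9*q^3 + 9*q^2 + 41*q - 42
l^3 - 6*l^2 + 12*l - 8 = (l - 2)^3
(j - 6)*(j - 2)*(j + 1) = j^3 - 7*j^2 + 4*j + 12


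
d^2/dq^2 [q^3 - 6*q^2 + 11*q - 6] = 6*q - 12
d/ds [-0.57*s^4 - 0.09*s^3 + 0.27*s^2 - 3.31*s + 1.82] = -2.28*s^3 - 0.27*s^2 + 0.54*s - 3.31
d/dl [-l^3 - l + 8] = -3*l^2 - 1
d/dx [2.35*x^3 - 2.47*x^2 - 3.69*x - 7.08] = 7.05*x^2 - 4.94*x - 3.69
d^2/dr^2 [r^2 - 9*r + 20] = 2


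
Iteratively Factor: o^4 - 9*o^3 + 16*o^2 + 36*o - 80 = (o + 2)*(o^3 - 11*o^2 + 38*o - 40) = (o - 5)*(o + 2)*(o^2 - 6*o + 8) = (o - 5)*(o - 2)*(o + 2)*(o - 4)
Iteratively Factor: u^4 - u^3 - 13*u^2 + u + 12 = (u + 1)*(u^3 - 2*u^2 - 11*u + 12) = (u - 1)*(u + 1)*(u^2 - u - 12) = (u - 4)*(u - 1)*(u + 1)*(u + 3)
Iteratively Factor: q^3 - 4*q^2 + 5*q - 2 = (q - 1)*(q^2 - 3*q + 2) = (q - 1)^2*(q - 2)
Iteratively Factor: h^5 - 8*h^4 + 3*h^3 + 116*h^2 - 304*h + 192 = (h - 4)*(h^4 - 4*h^3 - 13*h^2 + 64*h - 48) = (h - 4)*(h + 4)*(h^3 - 8*h^2 + 19*h - 12) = (h - 4)^2*(h + 4)*(h^2 - 4*h + 3) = (h - 4)^2*(h - 3)*(h + 4)*(h - 1)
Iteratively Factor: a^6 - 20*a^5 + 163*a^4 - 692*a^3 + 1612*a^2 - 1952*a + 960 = (a - 2)*(a^5 - 18*a^4 + 127*a^3 - 438*a^2 + 736*a - 480) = (a - 3)*(a - 2)*(a^4 - 15*a^3 + 82*a^2 - 192*a + 160) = (a - 4)*(a - 3)*(a - 2)*(a^3 - 11*a^2 + 38*a - 40) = (a - 5)*(a - 4)*(a - 3)*(a - 2)*(a^2 - 6*a + 8) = (a - 5)*(a - 4)*(a - 3)*(a - 2)^2*(a - 4)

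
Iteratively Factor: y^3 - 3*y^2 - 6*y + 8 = (y - 1)*(y^2 - 2*y - 8) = (y - 4)*(y - 1)*(y + 2)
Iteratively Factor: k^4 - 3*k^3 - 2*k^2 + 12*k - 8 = (k - 2)*(k^3 - k^2 - 4*k + 4) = (k - 2)*(k - 1)*(k^2 - 4) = (k - 2)*(k - 1)*(k + 2)*(k - 2)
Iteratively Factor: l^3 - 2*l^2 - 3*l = (l + 1)*(l^2 - 3*l) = l*(l + 1)*(l - 3)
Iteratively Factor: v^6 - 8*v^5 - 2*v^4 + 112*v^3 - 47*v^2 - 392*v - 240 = (v - 4)*(v^5 - 4*v^4 - 18*v^3 + 40*v^2 + 113*v + 60) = (v - 4)^2*(v^4 - 18*v^2 - 32*v - 15) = (v - 4)^2*(v + 1)*(v^3 - v^2 - 17*v - 15) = (v - 4)^2*(v + 1)*(v + 3)*(v^2 - 4*v - 5) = (v - 4)^2*(v + 1)^2*(v + 3)*(v - 5)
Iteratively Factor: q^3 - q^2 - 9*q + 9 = (q + 3)*(q^2 - 4*q + 3) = (q - 1)*(q + 3)*(q - 3)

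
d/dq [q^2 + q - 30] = 2*q + 1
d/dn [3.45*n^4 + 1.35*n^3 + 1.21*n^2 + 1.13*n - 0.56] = 13.8*n^3 + 4.05*n^2 + 2.42*n + 1.13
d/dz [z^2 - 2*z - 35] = 2*z - 2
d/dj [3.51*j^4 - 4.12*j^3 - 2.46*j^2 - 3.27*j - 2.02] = 14.04*j^3 - 12.36*j^2 - 4.92*j - 3.27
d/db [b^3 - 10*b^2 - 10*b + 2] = 3*b^2 - 20*b - 10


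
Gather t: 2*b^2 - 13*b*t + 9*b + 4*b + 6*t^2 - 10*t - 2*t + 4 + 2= 2*b^2 + 13*b + 6*t^2 + t*(-13*b - 12) + 6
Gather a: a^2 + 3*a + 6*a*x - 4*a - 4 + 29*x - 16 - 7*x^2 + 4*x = a^2 + a*(6*x - 1) - 7*x^2 + 33*x - 20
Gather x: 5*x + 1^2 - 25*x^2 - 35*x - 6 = -25*x^2 - 30*x - 5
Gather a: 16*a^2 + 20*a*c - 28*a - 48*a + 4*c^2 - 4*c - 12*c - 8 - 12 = 16*a^2 + a*(20*c - 76) + 4*c^2 - 16*c - 20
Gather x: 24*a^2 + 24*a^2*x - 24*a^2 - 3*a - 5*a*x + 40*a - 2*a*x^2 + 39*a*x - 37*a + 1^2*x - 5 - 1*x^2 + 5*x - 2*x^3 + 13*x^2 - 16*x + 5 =-2*x^3 + x^2*(12 - 2*a) + x*(24*a^2 + 34*a - 10)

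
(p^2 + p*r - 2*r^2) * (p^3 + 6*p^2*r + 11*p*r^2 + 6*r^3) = p^5 + 7*p^4*r + 15*p^3*r^2 + 5*p^2*r^3 - 16*p*r^4 - 12*r^5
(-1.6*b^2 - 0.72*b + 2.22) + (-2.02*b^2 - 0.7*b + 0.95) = -3.62*b^2 - 1.42*b + 3.17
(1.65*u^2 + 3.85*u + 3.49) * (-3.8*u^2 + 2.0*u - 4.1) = -6.27*u^4 - 11.33*u^3 - 12.327*u^2 - 8.805*u - 14.309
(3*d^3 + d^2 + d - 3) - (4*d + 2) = 3*d^3 + d^2 - 3*d - 5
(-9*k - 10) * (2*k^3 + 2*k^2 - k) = -18*k^4 - 38*k^3 - 11*k^2 + 10*k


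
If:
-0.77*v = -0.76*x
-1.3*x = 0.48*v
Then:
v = 0.00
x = 0.00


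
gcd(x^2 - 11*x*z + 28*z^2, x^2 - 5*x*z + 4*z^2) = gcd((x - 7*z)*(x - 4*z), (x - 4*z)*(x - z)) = x - 4*z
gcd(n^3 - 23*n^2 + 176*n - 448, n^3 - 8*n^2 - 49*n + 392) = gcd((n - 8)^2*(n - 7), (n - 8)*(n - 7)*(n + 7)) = n^2 - 15*n + 56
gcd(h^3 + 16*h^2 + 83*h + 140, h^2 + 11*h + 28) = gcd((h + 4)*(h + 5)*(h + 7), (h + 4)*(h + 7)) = h^2 + 11*h + 28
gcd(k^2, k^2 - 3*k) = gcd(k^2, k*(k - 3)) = k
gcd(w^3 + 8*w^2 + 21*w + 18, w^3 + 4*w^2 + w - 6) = w^2 + 5*w + 6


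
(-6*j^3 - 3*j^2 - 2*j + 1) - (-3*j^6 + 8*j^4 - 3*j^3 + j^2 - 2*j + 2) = 3*j^6 - 8*j^4 - 3*j^3 - 4*j^2 - 1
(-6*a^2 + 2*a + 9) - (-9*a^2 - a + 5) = 3*a^2 + 3*a + 4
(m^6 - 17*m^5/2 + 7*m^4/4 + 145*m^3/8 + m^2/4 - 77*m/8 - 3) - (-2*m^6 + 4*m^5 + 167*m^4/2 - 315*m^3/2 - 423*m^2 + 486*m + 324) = 3*m^6 - 25*m^5/2 - 327*m^4/4 + 1405*m^3/8 + 1693*m^2/4 - 3965*m/8 - 327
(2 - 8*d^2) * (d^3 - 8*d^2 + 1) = -8*d^5 + 64*d^4 + 2*d^3 - 24*d^2 + 2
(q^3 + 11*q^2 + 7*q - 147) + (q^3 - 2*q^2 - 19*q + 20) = 2*q^3 + 9*q^2 - 12*q - 127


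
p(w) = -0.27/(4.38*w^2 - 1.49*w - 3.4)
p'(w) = -0.27*(1.49 - 8.76*w)/(4.38*w^2 - 1.49*w - 3.4)^2 = (2.3652*w - 0.4023)/(-4.38*w^2 + 1.49*w + 3.4)^2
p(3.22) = -0.01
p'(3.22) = 0.01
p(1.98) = -0.02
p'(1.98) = 0.04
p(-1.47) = -0.03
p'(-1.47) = -0.06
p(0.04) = 0.08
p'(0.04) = -0.03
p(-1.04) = -0.09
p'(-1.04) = -0.34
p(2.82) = -0.01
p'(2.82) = 0.01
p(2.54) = -0.01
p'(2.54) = 0.01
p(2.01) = -0.02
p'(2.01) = 0.03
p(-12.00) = -0.00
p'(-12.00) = -0.00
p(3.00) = -0.01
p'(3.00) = 0.01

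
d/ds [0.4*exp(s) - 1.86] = 0.4*exp(s)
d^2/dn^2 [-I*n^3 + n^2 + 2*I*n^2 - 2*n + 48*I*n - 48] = -6*I*n + 2 + 4*I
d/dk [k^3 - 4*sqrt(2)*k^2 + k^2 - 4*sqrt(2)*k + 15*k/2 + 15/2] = 3*k^2 - 8*sqrt(2)*k + 2*k - 4*sqrt(2) + 15/2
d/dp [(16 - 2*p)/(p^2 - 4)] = 2*(-p^2 + 2*p*(p - 8) + 4)/(p^2 - 4)^2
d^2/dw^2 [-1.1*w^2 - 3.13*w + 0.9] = -2.20000000000000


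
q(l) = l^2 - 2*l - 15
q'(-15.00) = -32.00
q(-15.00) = 240.00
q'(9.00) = 16.00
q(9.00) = 48.00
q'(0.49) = -1.02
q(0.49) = -15.74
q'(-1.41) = -4.82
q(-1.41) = -10.19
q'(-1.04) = -4.08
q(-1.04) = -11.84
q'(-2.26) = -6.52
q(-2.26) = -5.37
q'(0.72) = -0.56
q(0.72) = -15.92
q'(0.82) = -0.36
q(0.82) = -15.97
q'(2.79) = 3.58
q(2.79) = -12.80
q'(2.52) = 3.04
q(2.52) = -13.69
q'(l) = 2*l - 2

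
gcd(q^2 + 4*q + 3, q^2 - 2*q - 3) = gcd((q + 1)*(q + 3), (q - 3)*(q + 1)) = q + 1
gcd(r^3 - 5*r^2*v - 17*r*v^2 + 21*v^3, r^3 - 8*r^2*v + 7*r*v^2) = r^2 - 8*r*v + 7*v^2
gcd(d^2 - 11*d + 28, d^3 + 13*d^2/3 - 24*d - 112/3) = d - 4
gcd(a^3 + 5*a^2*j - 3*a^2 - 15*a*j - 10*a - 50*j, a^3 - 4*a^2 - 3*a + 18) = a + 2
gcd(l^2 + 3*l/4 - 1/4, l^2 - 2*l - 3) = l + 1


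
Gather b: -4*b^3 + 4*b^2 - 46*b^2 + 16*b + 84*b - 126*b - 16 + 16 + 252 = -4*b^3 - 42*b^2 - 26*b + 252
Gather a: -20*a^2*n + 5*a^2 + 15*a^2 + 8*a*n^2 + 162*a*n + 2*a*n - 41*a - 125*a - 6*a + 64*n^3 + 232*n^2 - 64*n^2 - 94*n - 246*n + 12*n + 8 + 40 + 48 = a^2*(20 - 20*n) + a*(8*n^2 + 164*n - 172) + 64*n^3 + 168*n^2 - 328*n + 96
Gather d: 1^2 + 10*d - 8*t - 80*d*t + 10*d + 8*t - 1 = d*(20 - 80*t)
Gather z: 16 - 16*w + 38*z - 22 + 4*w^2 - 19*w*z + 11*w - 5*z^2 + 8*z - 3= 4*w^2 - 5*w - 5*z^2 + z*(46 - 19*w) - 9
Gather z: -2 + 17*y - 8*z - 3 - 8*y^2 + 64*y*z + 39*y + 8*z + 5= -8*y^2 + 64*y*z + 56*y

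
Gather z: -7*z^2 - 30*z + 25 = -7*z^2 - 30*z + 25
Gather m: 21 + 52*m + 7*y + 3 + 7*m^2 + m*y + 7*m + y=7*m^2 + m*(y + 59) + 8*y + 24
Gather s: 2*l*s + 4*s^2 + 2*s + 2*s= 4*s^2 + s*(2*l + 4)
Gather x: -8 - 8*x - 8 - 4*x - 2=-12*x - 18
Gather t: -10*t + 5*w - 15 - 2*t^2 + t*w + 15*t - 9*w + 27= -2*t^2 + t*(w + 5) - 4*w + 12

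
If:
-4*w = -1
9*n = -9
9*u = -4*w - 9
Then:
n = -1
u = -10/9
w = 1/4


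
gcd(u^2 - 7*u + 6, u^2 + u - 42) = u - 6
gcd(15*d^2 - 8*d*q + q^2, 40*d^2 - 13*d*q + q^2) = -5*d + q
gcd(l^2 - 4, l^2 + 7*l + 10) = l + 2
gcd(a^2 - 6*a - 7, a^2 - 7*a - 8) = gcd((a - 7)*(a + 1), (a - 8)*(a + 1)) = a + 1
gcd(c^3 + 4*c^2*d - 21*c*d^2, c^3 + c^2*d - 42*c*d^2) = c^2 + 7*c*d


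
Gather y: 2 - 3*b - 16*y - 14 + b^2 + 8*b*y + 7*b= b^2 + 4*b + y*(8*b - 16) - 12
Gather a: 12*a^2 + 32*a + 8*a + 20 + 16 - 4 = 12*a^2 + 40*a + 32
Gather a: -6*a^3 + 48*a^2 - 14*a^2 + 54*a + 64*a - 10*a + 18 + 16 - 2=-6*a^3 + 34*a^2 + 108*a + 32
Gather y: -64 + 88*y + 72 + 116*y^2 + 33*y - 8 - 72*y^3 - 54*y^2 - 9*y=-72*y^3 + 62*y^2 + 112*y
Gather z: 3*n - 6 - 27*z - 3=3*n - 27*z - 9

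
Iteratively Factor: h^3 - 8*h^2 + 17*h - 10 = (h - 1)*(h^2 - 7*h + 10) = (h - 5)*(h - 1)*(h - 2)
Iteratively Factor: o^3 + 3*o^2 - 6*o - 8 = (o + 4)*(o^2 - o - 2) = (o - 2)*(o + 4)*(o + 1)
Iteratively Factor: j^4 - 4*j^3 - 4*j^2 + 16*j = (j - 4)*(j^3 - 4*j) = j*(j - 4)*(j^2 - 4) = j*(j - 4)*(j - 2)*(j + 2)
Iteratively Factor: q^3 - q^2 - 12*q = (q - 4)*(q^2 + 3*q) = (q - 4)*(q + 3)*(q)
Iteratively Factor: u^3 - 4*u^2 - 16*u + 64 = (u - 4)*(u^2 - 16) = (u - 4)*(u + 4)*(u - 4)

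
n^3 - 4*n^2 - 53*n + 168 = (n - 8)*(n - 3)*(n + 7)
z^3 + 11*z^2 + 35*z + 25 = (z + 1)*(z + 5)^2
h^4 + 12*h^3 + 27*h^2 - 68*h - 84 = (h - 2)*(h + 1)*(h + 6)*(h + 7)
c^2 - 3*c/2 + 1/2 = (c - 1)*(c - 1/2)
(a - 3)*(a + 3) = a^2 - 9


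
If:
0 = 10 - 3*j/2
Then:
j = 20/3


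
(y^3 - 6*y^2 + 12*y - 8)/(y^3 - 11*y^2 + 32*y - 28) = (y - 2)/(y - 7)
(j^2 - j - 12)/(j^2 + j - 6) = (j - 4)/(j - 2)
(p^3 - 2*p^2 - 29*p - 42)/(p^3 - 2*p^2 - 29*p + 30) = (p^3 - 2*p^2 - 29*p - 42)/(p^3 - 2*p^2 - 29*p + 30)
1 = 1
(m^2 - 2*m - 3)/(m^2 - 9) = (m + 1)/(m + 3)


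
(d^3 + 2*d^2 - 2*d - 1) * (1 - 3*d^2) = -3*d^5 - 6*d^4 + 7*d^3 + 5*d^2 - 2*d - 1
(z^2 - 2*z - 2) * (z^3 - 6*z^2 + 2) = z^5 - 8*z^4 + 10*z^3 + 14*z^2 - 4*z - 4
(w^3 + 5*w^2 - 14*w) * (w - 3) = w^4 + 2*w^3 - 29*w^2 + 42*w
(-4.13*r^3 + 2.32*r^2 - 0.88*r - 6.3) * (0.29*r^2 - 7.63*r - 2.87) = -1.1977*r^5 + 32.1847*r^4 - 6.1037*r^3 - 1.771*r^2 + 50.5946*r + 18.081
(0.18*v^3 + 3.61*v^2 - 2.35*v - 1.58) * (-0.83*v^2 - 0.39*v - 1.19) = -0.1494*v^5 - 3.0665*v^4 + 0.3284*v^3 - 2.068*v^2 + 3.4127*v + 1.8802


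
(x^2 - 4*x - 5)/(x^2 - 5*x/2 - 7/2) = 2*(x - 5)/(2*x - 7)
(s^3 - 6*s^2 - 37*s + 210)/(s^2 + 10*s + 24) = (s^2 - 12*s + 35)/(s + 4)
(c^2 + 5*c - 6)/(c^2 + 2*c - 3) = (c + 6)/(c + 3)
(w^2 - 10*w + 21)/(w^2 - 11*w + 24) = (w - 7)/(w - 8)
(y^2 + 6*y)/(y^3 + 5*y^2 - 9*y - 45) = y*(y + 6)/(y^3 + 5*y^2 - 9*y - 45)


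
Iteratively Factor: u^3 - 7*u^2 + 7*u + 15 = (u - 5)*(u^2 - 2*u - 3) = (u - 5)*(u - 3)*(u + 1)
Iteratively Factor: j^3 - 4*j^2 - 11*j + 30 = (j + 3)*(j^2 - 7*j + 10) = (j - 5)*(j + 3)*(j - 2)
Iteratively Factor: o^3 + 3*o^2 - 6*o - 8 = (o + 4)*(o^2 - o - 2) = (o + 1)*(o + 4)*(o - 2)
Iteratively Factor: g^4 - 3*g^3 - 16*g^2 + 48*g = (g - 3)*(g^3 - 16*g) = (g - 4)*(g - 3)*(g^2 + 4*g) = (g - 4)*(g - 3)*(g + 4)*(g)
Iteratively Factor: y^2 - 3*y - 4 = (y + 1)*(y - 4)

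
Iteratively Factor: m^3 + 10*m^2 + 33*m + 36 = (m + 3)*(m^2 + 7*m + 12) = (m + 3)*(m + 4)*(m + 3)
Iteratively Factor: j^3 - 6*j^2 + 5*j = (j)*(j^2 - 6*j + 5) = j*(j - 1)*(j - 5)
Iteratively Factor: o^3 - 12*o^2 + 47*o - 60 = (o - 4)*(o^2 - 8*o + 15) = (o - 5)*(o - 4)*(o - 3)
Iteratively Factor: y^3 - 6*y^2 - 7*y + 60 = (y + 3)*(y^2 - 9*y + 20) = (y - 5)*(y + 3)*(y - 4)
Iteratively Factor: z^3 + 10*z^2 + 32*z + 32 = (z + 2)*(z^2 + 8*z + 16) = (z + 2)*(z + 4)*(z + 4)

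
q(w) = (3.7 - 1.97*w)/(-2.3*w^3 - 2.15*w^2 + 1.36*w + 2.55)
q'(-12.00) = 0.00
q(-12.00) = 0.01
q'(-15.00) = 0.00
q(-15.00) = 0.00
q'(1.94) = 0.09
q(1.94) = 0.01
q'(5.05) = -0.00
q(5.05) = 0.02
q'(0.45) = 0.09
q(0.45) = 1.12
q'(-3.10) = 0.19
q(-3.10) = 0.21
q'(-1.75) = 2.17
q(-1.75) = 1.21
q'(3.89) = -0.01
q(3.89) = 0.02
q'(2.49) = 0.01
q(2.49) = 0.03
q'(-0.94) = 0.81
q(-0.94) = 4.33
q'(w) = (3.7 - 1.97*w)*(6.9*w^2 + 4.3*w - 1.36)/(-2.3*w^3 - 2.15*w^2 + 1.36*w + 2.55)^2 - 1.97/(-2.3*w^3 - 2.15*w^2 + 1.36*w + 2.55)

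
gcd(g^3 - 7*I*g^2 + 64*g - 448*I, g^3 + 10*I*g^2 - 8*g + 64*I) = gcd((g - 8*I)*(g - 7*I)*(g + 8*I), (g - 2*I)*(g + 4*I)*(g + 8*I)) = g + 8*I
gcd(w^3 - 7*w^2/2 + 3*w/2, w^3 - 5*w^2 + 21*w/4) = w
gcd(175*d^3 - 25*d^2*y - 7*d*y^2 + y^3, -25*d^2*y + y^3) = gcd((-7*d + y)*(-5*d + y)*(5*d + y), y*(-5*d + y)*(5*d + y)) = -25*d^2 + y^2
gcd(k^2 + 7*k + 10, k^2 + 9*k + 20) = k + 5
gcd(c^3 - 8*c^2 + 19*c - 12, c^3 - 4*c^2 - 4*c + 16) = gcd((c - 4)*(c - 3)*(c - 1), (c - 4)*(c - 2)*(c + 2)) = c - 4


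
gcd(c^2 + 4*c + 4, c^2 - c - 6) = c + 2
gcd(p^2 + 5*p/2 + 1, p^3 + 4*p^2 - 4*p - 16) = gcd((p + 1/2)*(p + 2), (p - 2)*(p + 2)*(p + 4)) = p + 2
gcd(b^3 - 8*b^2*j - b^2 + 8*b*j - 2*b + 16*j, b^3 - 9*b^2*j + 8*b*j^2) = b - 8*j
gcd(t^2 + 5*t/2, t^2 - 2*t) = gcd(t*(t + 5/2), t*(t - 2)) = t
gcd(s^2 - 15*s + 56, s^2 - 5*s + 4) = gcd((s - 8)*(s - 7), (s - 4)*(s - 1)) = 1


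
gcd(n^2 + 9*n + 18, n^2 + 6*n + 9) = n + 3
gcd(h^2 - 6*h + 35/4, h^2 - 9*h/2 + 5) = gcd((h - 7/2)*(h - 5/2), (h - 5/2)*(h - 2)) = h - 5/2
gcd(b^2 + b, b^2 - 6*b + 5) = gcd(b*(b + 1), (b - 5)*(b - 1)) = 1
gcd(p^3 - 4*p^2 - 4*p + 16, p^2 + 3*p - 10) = p - 2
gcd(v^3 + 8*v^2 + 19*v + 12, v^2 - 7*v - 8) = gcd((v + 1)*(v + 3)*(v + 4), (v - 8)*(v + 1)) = v + 1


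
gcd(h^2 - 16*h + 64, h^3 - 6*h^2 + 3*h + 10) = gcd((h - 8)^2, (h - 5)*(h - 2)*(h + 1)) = 1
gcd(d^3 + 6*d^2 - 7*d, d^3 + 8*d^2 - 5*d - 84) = d + 7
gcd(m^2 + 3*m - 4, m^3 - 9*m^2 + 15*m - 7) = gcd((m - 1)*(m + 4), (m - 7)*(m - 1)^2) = m - 1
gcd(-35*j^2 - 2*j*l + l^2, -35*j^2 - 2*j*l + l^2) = 35*j^2 + 2*j*l - l^2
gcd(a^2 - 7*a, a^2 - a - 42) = a - 7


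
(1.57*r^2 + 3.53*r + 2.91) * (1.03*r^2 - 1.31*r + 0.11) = 1.6171*r^4 + 1.5792*r^3 - 1.4543*r^2 - 3.4238*r + 0.3201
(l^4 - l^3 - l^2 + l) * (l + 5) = l^5 + 4*l^4 - 6*l^3 - 4*l^2 + 5*l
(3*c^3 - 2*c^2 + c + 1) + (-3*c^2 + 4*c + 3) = 3*c^3 - 5*c^2 + 5*c + 4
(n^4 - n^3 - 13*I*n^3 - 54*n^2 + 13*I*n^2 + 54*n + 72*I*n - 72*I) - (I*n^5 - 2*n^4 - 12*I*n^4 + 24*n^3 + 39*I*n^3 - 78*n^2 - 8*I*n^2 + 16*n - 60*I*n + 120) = -I*n^5 + 3*n^4 + 12*I*n^4 - 25*n^3 - 52*I*n^3 + 24*n^2 + 21*I*n^2 + 38*n + 132*I*n - 120 - 72*I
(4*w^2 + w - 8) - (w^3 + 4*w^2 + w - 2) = -w^3 - 6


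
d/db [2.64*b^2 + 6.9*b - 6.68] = 5.28*b + 6.9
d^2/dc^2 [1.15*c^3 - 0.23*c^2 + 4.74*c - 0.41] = 6.9*c - 0.46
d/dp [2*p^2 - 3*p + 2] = 4*p - 3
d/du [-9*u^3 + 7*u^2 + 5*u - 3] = -27*u^2 + 14*u + 5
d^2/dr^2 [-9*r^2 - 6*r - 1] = -18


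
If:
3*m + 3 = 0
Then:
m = -1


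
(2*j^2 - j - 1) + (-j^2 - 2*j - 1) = j^2 - 3*j - 2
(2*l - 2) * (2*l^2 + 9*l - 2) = 4*l^3 + 14*l^2 - 22*l + 4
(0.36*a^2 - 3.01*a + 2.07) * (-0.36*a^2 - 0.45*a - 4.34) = -0.1296*a^4 + 0.9216*a^3 - 0.9531*a^2 + 12.1319*a - 8.9838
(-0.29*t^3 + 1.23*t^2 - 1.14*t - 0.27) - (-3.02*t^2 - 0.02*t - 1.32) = -0.29*t^3 + 4.25*t^2 - 1.12*t + 1.05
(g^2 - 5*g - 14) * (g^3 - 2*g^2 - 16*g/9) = g^5 - 7*g^4 - 52*g^3/9 + 332*g^2/9 + 224*g/9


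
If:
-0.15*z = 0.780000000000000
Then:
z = -5.20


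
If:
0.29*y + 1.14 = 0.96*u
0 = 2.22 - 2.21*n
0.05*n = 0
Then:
No Solution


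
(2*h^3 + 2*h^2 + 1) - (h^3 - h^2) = h^3 + 3*h^2 + 1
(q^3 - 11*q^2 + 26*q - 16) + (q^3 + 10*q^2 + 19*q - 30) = 2*q^3 - q^2 + 45*q - 46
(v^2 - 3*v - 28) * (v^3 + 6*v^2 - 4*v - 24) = v^5 + 3*v^4 - 50*v^3 - 180*v^2 + 184*v + 672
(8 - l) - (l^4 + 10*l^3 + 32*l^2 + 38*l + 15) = -l^4 - 10*l^3 - 32*l^2 - 39*l - 7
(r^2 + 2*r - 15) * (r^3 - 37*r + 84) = r^5 + 2*r^4 - 52*r^3 + 10*r^2 + 723*r - 1260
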